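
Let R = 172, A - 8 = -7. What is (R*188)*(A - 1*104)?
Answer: -3330608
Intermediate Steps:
A = 1 (A = 8 - 7 = 1)
(R*188)*(A - 1*104) = (172*188)*(1 - 1*104) = 32336*(1 - 104) = 32336*(-103) = -3330608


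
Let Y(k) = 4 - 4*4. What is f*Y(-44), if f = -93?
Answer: 1116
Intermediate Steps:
Y(k) = -12 (Y(k) = 4 - 16 = -12)
f*Y(-44) = -93*(-12) = 1116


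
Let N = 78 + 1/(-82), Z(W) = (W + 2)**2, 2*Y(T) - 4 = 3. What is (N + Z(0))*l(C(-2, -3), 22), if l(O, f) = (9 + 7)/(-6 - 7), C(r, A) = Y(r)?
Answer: -53784/533 ≈ -100.91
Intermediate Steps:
Y(T) = 7/2 (Y(T) = 2 + (1/2)*3 = 2 + 3/2 = 7/2)
C(r, A) = 7/2
l(O, f) = -16/13 (l(O, f) = 16/(-13) = 16*(-1/13) = -16/13)
Z(W) = (2 + W)**2
N = 6395/82 (N = 78 - 1/82 = 6395/82 ≈ 77.988)
(N + Z(0))*l(C(-2, -3), 22) = (6395/82 + (2 + 0)**2)*(-16/13) = (6395/82 + 2**2)*(-16/13) = (6395/82 + 4)*(-16/13) = (6723/82)*(-16/13) = -53784/533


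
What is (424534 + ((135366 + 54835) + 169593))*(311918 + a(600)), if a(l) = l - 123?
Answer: 245020145560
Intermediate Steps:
a(l) = -123 + l
(424534 + ((135366 + 54835) + 169593))*(311918 + a(600)) = (424534 + ((135366 + 54835) + 169593))*(311918 + (-123 + 600)) = (424534 + (190201 + 169593))*(311918 + 477) = (424534 + 359794)*312395 = 784328*312395 = 245020145560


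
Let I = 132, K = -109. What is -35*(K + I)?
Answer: -805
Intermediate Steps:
-35*(K + I) = -35*(-109 + 132) = -35*23 = -805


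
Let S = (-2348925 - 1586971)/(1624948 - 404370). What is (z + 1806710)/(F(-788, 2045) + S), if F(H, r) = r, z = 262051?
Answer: 1262542081929/1246073057 ≈ 1013.2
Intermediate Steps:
S = -1967948/610289 (S = -3935896/1220578 = -3935896*1/1220578 = -1967948/610289 ≈ -3.2246)
(z + 1806710)/(F(-788, 2045) + S) = (262051 + 1806710)/(2045 - 1967948/610289) = 2068761/(1246073057/610289) = 2068761*(610289/1246073057) = 1262542081929/1246073057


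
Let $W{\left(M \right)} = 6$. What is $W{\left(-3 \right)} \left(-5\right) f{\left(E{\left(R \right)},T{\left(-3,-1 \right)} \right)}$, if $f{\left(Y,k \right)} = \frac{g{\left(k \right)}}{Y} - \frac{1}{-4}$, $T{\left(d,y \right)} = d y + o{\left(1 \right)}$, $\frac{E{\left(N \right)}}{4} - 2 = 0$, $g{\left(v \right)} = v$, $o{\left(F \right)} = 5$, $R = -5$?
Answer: $- \frac{75}{2} \approx -37.5$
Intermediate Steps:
$E{\left(N \right)} = 8$ ($E{\left(N \right)} = 8 + 4 \cdot 0 = 8 + 0 = 8$)
$T{\left(d,y \right)} = 5 + d y$ ($T{\left(d,y \right)} = d y + 5 = 5 + d y$)
$f{\left(Y,k \right)} = \frac{1}{4} + \frac{k}{Y}$ ($f{\left(Y,k \right)} = \frac{k}{Y} - \frac{1}{-4} = \frac{k}{Y} - - \frac{1}{4} = \frac{k}{Y} + \frac{1}{4} = \frac{1}{4} + \frac{k}{Y}$)
$W{\left(-3 \right)} \left(-5\right) f{\left(E{\left(R \right)},T{\left(-3,-1 \right)} \right)} = 6 \left(-5\right) \frac{\left(5 - -3\right) + \frac{1}{4} \cdot 8}{8} = - 30 \frac{\left(5 + 3\right) + 2}{8} = - 30 \frac{8 + 2}{8} = - 30 \cdot \frac{1}{8} \cdot 10 = \left(-30\right) \frac{5}{4} = - \frac{75}{2}$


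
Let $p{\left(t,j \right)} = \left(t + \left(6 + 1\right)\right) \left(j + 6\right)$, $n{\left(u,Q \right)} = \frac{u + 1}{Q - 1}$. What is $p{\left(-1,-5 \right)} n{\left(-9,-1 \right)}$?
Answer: $24$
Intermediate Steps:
$n{\left(u,Q \right)} = \frac{1 + u}{-1 + Q}$
$p{\left(t,j \right)} = \left(6 + j\right) \left(7 + t\right)$ ($p{\left(t,j \right)} = \left(t + 7\right) \left(6 + j\right) = \left(7 + t\right) \left(6 + j\right) = \left(6 + j\right) \left(7 + t\right)$)
$p{\left(-1,-5 \right)} n{\left(-9,-1 \right)} = \left(42 + 6 \left(-1\right) + 7 \left(-5\right) - -5\right) \frac{1 - 9}{-1 - 1} = \left(42 - 6 - 35 + 5\right) \frac{1}{-2} \left(-8\right) = 6 \left(\left(- \frac{1}{2}\right) \left(-8\right)\right) = 6 \cdot 4 = 24$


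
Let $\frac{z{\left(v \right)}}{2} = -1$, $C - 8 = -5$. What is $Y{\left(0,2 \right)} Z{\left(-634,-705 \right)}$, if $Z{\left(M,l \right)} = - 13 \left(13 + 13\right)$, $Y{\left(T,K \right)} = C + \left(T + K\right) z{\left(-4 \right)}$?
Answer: $338$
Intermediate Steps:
$C = 3$ ($C = 8 - 5 = 3$)
$z{\left(v \right)} = -2$ ($z{\left(v \right)} = 2 \left(-1\right) = -2$)
$Y{\left(T,K \right)} = 3 - 2 K - 2 T$ ($Y{\left(T,K \right)} = 3 + \left(T + K\right) \left(-2\right) = 3 + \left(K + T\right) \left(-2\right) = 3 - \left(2 K + 2 T\right) = 3 - 2 K - 2 T$)
$Z{\left(M,l \right)} = -338$ ($Z{\left(M,l \right)} = \left(-13\right) 26 = -338$)
$Y{\left(0,2 \right)} Z{\left(-634,-705 \right)} = \left(3 - 4 - 0\right) \left(-338\right) = \left(3 - 4 + 0\right) \left(-338\right) = \left(-1\right) \left(-338\right) = 338$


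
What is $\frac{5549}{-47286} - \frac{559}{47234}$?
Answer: $- \frac{72133585}{558376731} \approx -0.12918$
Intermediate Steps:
$\frac{5549}{-47286} - \frac{559}{47234} = 5549 \left(- \frac{1}{47286}\right) - \frac{559}{47234} = - \frac{5549}{47286} - \frac{559}{47234} = - \frac{72133585}{558376731}$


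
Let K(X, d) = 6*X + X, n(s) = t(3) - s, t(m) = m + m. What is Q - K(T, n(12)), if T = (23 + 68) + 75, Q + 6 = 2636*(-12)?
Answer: -32800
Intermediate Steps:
Q = -31638 (Q = -6 + 2636*(-12) = -6 - 31632 = -31638)
t(m) = 2*m
T = 166 (T = 91 + 75 = 166)
n(s) = 6 - s (n(s) = 2*3 - s = 6 - s)
K(X, d) = 7*X
Q - K(T, n(12)) = -31638 - 7*166 = -31638 - 1*1162 = -31638 - 1162 = -32800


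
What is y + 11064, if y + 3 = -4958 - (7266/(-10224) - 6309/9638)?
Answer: 50126459405/8211576 ≈ 6104.4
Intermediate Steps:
y = -40726417459/8211576 (y = -3 + (-4958 - (7266/(-10224) - 6309/9638)) = -3 + (-4958 - (7266*(-1/10224) - 6309*1/9638)) = -3 + (-4958 - (-1211/1704 - 6309/9638)) = -3 + (-4958 - 1*(-11211077/8211576)) = -3 + (-4958 + 11211077/8211576) = -3 - 40701782731/8211576 = -40726417459/8211576 ≈ -4959.6)
y + 11064 = -40726417459/8211576 + 11064 = 50126459405/8211576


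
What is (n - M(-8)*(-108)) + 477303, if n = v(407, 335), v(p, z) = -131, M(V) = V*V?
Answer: 484084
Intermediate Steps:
M(V) = V²
n = -131
(n - M(-8)*(-108)) + 477303 = (-131 - (-8)²*(-108)) + 477303 = (-131 - 64*(-108)) + 477303 = (-131 - 1*(-6912)) + 477303 = (-131 + 6912) + 477303 = 6781 + 477303 = 484084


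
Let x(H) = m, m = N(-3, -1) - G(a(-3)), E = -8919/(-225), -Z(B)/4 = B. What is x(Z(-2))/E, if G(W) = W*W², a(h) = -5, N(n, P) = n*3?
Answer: 2900/991 ≈ 2.9263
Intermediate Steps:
N(n, P) = 3*n
Z(B) = -4*B
G(W) = W³
E = 991/25 (E = -8919*(-1/225) = 991/25 ≈ 39.640)
m = 116 (m = 3*(-3) - 1*(-5)³ = -9 - 1*(-125) = -9 + 125 = 116)
x(H) = 116
x(Z(-2))/E = 116/(991/25) = 116*(25/991) = 2900/991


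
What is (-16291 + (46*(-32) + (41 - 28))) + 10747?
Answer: -7003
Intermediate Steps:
(-16291 + (46*(-32) + (41 - 28))) + 10747 = (-16291 + (-1472 + 13)) + 10747 = (-16291 - 1459) + 10747 = -17750 + 10747 = -7003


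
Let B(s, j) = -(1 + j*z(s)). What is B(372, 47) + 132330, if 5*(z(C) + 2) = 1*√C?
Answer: 132423 - 94*√93/5 ≈ 1.3224e+5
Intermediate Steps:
z(C) = -2 + √C/5 (z(C) = -2 + (1*√C)/5 = -2 + √C/5)
B(s, j) = -1 - j*(-2 + √s/5) (B(s, j) = -(1 + j*(-2 + √s/5)) = -1 - j*(-2 + √s/5))
B(372, 47) + 132330 = (-1 - ⅕*47*(-10 + √372)) + 132330 = (-1 - ⅕*47*(-10 + 2*√93)) + 132330 = (-1 + (94 - 94*√93/5)) + 132330 = (93 - 94*√93/5) + 132330 = 132423 - 94*√93/5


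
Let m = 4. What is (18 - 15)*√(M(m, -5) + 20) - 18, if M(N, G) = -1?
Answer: -18 + 3*√19 ≈ -4.9233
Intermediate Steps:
(18 - 15)*√(M(m, -5) + 20) - 18 = (18 - 15)*√(-1 + 20) - 18 = 3*√19 - 18 = -18 + 3*√19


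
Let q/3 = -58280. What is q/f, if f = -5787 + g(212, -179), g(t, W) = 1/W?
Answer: 15648180/517937 ≈ 30.213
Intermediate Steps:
f = -1035874/179 (f = -5787 + 1/(-179) = -5787 - 1/179 = -1035874/179 ≈ -5787.0)
q = -174840 (q = 3*(-58280) = -174840)
q/f = -174840/(-1035874/179) = -174840*(-179/1035874) = 15648180/517937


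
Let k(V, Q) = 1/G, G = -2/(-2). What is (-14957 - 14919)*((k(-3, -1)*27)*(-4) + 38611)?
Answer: -1150315628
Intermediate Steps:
G = 1 (G = -2*(-½) = 1)
k(V, Q) = 1 (k(V, Q) = 1/1 = 1)
(-14957 - 14919)*((k(-3, -1)*27)*(-4) + 38611) = (-14957 - 14919)*((1*27)*(-4) + 38611) = -29876*(27*(-4) + 38611) = -29876*(-108 + 38611) = -29876*38503 = -1150315628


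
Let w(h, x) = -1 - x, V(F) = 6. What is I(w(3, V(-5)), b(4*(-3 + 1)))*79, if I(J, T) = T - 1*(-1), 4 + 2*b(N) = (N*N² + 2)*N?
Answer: 161081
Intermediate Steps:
b(N) = -2 + N*(2 + N³)/2 (b(N) = -2 + ((N*N² + 2)*N)/2 = -2 + ((N³ + 2)*N)/2 = -2 + ((2 + N³)*N)/2 = -2 + (N*(2 + N³))/2 = -2 + N*(2 + N³)/2)
I(J, T) = 1 + T (I(J, T) = T + 1 = 1 + T)
I(w(3, V(-5)), b(4*(-3 + 1)))*79 = (1 + (-2 + 4*(-3 + 1) + (4*(-3 + 1))⁴/2))*79 = (1 + (-2 + 4*(-2) + (4*(-2))⁴/2))*79 = (1 + (-2 - 8 + (½)*(-8)⁴))*79 = (1 + (-2 - 8 + (½)*4096))*79 = (1 + (-2 - 8 + 2048))*79 = (1 + 2038)*79 = 2039*79 = 161081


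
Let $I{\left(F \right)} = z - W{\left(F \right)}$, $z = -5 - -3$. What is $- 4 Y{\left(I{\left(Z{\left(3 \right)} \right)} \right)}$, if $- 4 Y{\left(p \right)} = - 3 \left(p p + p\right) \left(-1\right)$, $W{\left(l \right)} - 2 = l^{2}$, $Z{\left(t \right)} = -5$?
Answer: $2436$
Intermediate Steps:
$z = -2$ ($z = -5 + 3 = -2$)
$W{\left(l \right)} = 2 + l^{2}$
$I{\left(F \right)} = -4 - F^{2}$ ($I{\left(F \right)} = -2 - \left(2 + F^{2}\right) = -4 - F^{2}$)
$Y{\left(p \right)} = - \frac{3 p}{4} - \frac{3 p^{2}}{4}$ ($Y{\left(p \right)} = - \frac{- 3 \left(p p + p\right) \left(-1\right)}{4} = - \frac{- 3 \left(p^{2} + p\right) \left(-1\right)}{4} = - \frac{- 3 \left(p + p^{2}\right) \left(-1\right)}{4} = - \frac{\left(- 3 p - 3 p^{2}\right) \left(-1\right)}{4} = - \frac{3 p + 3 p^{2}}{4} = - \frac{3 p}{4} - \frac{3 p^{2}}{4}$)
$- 4 Y{\left(I{\left(Z{\left(3 \right)} \right)} \right)} = - 4 \left(- \frac{3 \left(-4 - \left(-5\right)^{2}\right) \left(1 - 29\right)}{4}\right) = - 4 \left(- \frac{3 \left(-4 - 25\right) \left(1 - 29\right)}{4}\right) = - 4 \left(\left(- \frac{3}{4}\right) \left(-29\right) \left(1 - 29\right)\right) = - 4 \left(\left(- \frac{3}{4}\right) \left(-29\right) \left(-28\right)\right) = \left(-4\right) \left(-609\right) = 2436$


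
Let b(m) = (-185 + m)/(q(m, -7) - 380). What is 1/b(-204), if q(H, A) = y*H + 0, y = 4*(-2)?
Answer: -1252/389 ≈ -3.2185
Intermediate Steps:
y = -8
q(H, A) = -8*H (q(H, A) = -8*H + 0 = -8*H)
b(m) = (-185 + m)/(-380 - 8*m) (b(m) = (-185 + m)/(-8*m - 380) = (-185 + m)/(-380 - 8*m))
1/b(-204) = 1/((185 - 1*(-204))/(4*(95 + 2*(-204)))) = 1/((185 + 204)/(4*(95 - 408))) = 1/((1/4)*389/(-313)) = 1/((1/4)*(-1/313)*389) = 1/(-389/1252) = -1252/389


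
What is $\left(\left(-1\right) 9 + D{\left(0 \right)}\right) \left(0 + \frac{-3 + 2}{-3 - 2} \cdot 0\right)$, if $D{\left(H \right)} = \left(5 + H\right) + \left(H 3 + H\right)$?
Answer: $0$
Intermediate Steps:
$D{\left(H \right)} = 5 + 5 H$ ($D{\left(H \right)} = \left(5 + H\right) + \left(3 H + H\right) = \left(5 + H\right) + 4 H = 5 + 5 H$)
$\left(\left(-1\right) 9 + D{\left(0 \right)}\right) \left(0 + \frac{-3 + 2}{-3 - 2} \cdot 0\right) = \left(\left(-1\right) 9 + \left(5 + 5 \cdot 0\right)\right) \left(0 + \frac{-3 + 2}{-3 - 2} \cdot 0\right) = \left(-9 + \left(5 + 0\right)\right) \left(0 + - \frac{1}{-5} \cdot 0\right) = \left(-9 + 5\right) \left(0 + \left(-1\right) \left(- \frac{1}{5}\right) 0\right) = - 4 \left(0 + \frac{1}{5} \cdot 0\right) = - 4 \left(0 + 0\right) = \left(-4\right) 0 = 0$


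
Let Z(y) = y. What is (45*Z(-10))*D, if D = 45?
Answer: -20250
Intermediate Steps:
(45*Z(-10))*D = (45*(-10))*45 = -450*45 = -20250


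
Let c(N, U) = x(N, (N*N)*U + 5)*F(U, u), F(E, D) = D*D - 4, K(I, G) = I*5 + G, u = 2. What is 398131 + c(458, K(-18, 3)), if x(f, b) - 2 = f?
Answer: 398131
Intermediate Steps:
x(f, b) = 2 + f
K(I, G) = G + 5*I (K(I, G) = 5*I + G = G + 5*I)
F(E, D) = -4 + D² (F(E, D) = D² - 4 = -4 + D²)
c(N, U) = 0 (c(N, U) = (2 + N)*(-4 + 2²) = (2 + N)*(-4 + 4) = (2 + N)*0 = 0)
398131 + c(458, K(-18, 3)) = 398131 + 0 = 398131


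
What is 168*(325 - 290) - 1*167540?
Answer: -161660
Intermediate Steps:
168*(325 - 290) - 1*167540 = 168*35 - 167540 = 5880 - 167540 = -161660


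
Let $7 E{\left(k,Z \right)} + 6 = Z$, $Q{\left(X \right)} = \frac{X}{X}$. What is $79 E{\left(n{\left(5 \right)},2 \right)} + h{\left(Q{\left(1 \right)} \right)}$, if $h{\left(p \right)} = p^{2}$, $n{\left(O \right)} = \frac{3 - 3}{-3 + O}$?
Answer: $- \frac{309}{7} \approx -44.143$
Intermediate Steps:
$Q{\left(X \right)} = 1$
$n{\left(O \right)} = 0$ ($n{\left(O \right)} = \frac{0}{-3 + O} = 0$)
$E{\left(k,Z \right)} = - \frac{6}{7} + \frac{Z}{7}$
$79 E{\left(n{\left(5 \right)},2 \right)} + h{\left(Q{\left(1 \right)} \right)} = 79 \left(- \frac{6}{7} + \frac{1}{7} \cdot 2\right) + 1^{2} = 79 \left(- \frac{6}{7} + \frac{2}{7}\right) + 1 = 79 \left(- \frac{4}{7}\right) + 1 = - \frac{316}{7} + 1 = - \frac{309}{7}$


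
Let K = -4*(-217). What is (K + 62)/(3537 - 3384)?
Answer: 310/51 ≈ 6.0784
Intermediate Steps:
K = 868
(K + 62)/(3537 - 3384) = (868 + 62)/(3537 - 3384) = 930/153 = 930*(1/153) = 310/51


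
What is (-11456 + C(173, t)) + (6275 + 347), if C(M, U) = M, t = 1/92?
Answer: -4661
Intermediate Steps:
t = 1/92 ≈ 0.010870
(-11456 + C(173, t)) + (6275 + 347) = (-11456 + 173) + (6275 + 347) = -11283 + 6622 = -4661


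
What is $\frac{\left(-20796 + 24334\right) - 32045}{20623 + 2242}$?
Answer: $- \frac{28507}{22865} \approx -1.2468$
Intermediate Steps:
$\frac{\left(-20796 + 24334\right) - 32045}{20623 + 2242} = \frac{3538 - 32045}{22865} = \left(-28507\right) \frac{1}{22865} = - \frac{28507}{22865}$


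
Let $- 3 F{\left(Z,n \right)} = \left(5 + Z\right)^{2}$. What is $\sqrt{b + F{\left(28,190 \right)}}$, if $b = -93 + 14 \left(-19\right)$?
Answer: $19 i \sqrt{2} \approx 26.87 i$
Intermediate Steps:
$F{\left(Z,n \right)} = - \frac{\left(5 + Z\right)^{2}}{3}$
$b = -359$ ($b = -93 - 266 = -359$)
$\sqrt{b + F{\left(28,190 \right)}} = \sqrt{-359 - \frac{\left(5 + 28\right)^{2}}{3}} = \sqrt{-359 - \frac{33^{2}}{3}} = \sqrt{-359 - 363} = \sqrt{-722} = 19 i \sqrt{2}$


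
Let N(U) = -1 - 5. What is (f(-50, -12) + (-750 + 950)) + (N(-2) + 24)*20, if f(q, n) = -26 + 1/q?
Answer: 26699/50 ≈ 533.98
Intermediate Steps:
N(U) = -6
(f(-50, -12) + (-750 + 950)) + (N(-2) + 24)*20 = ((-26 + 1/(-50)) + (-750 + 950)) + (-6 + 24)*20 = ((-26 - 1/50) + 200) + 18*20 = (-1301/50 + 200) + 360 = 8699/50 + 360 = 26699/50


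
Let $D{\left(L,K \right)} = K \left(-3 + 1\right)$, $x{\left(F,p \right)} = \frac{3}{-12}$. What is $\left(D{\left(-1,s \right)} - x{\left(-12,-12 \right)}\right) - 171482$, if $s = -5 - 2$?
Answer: $- \frac{685871}{4} \approx -1.7147 \cdot 10^{5}$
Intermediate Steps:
$s = -7$
$x{\left(F,p \right)} = - \frac{1}{4}$ ($x{\left(F,p \right)} = 3 \left(- \frac{1}{12}\right) = - \frac{1}{4}$)
$D{\left(L,K \right)} = - 2 K$ ($D{\left(L,K \right)} = K \left(-2\right) = - 2 K$)
$\left(D{\left(-1,s \right)} - x{\left(-12,-12 \right)}\right) - 171482 = \left(\left(-2\right) \left(-7\right) - - \frac{1}{4}\right) - 171482 = \left(14 + \frac{1}{4}\right) - 171482 = \frac{57}{4} - 171482 = - \frac{685871}{4}$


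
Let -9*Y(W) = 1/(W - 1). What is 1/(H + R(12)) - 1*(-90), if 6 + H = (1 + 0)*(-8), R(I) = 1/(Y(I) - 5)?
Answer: 633374/7043 ≈ 89.930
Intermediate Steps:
Y(W) = -1/(9*(-1 + W)) (Y(W) = -1/(9*(W - 1)) = -1/(9*(-1 + W)))
R(I) = 1/(-5 - 1/(-9 + 9*I)) (R(I) = 1/(-1/(-9 + 9*I) - 5) = 1/(-5 - 1/(-9 + 9*I)))
H = -14 (H = -6 + (1 + 0)*(-8) = -6 + 1*(-8) = -6 - 8 = -14)
1/(H + R(12)) - 1*(-90) = 1/(-14 + 9*(1 - 1*12)/(-44 + 45*12)) - 1*(-90) = 1/(-14 + 9*(1 - 12)/(-44 + 540)) + 90 = 1/(-14 + 9*(-11)/496) + 90 = 1/(-14 + 9*(1/496)*(-11)) + 90 = 1/(-14 - 99/496) + 90 = 1/(-7043/496) + 90 = -496/7043 + 90 = 633374/7043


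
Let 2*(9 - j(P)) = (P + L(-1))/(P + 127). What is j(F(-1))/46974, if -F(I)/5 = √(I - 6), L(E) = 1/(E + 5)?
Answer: 1173061/6126912768 + 845*I*√7/2042304256 ≈ 0.00019146 + 1.0947e-6*I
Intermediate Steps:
L(E) = 1/(5 + E)
F(I) = -5*√(-6 + I) (F(I) = -5*√(I - 6) = -5*√(-6 + I))
j(P) = 9 - (¼ + P)/(2*(127 + P)) (j(P) = 9 - (P + 1/(5 - 1))/(2*(P + 127)) = 9 - (P + 1/4)/(2*(127 + P)) = 9 - (P + ¼)/(2*(127 + P)) = 9 - (¼ + P)/(2*(127 + P)))
j(F(-1))/46974 = ((9143 + 68*(-5*√(-6 - 1)))/(8*(127 - 5*√(-6 - 1))))/46974 = ((9143 + 68*(-5*I*√7))/(8*(127 - 5*I*√7)))*(1/46974) = ((9143 - 340*I*√7)/(8*(127 - 5*I*√7)))*(1/46974) = (9143 - 340*I*√7)/(375792*(127 - 5*I*√7))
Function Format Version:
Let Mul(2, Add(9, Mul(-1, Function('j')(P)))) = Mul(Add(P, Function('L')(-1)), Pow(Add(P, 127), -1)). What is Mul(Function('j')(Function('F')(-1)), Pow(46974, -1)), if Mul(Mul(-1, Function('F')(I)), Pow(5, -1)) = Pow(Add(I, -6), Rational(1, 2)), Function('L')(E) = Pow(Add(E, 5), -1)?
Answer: Add(Rational(1173061, 6126912768), Mul(Rational(845, 2042304256), I, Pow(7, Rational(1, 2)))) ≈ Add(0.00019146, Mul(1.0947e-6, I))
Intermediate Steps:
Function('L')(E) = Pow(Add(5, E), -1)
Function('F')(I) = Mul(-5, Pow(Add(-6, I), Rational(1, 2))) (Function('F')(I) = Mul(-5, Pow(Add(I, -6), Rational(1, 2))) = Mul(-5, Pow(Add(-6, I), Rational(1, 2))))
Function('j')(P) = Add(9, Mul(Rational(-1, 2), Pow(Add(127, P), -1), Add(Rational(1, 4), P))) (Function('j')(P) = Add(9, Mul(Rational(-1, 2), Mul(Add(P, Pow(Add(5, -1), -1)), Pow(Add(P, 127), -1)))) = Add(9, Mul(Rational(-1, 2), Mul(Add(P, Pow(4, -1)), Pow(Add(127, P), -1)))) = Add(9, Mul(Rational(-1, 2), Mul(Add(P, Rational(1, 4)), Pow(Add(127, P), -1)))) = Add(9, Mul(Rational(-1, 2), Mul(Add(Rational(1, 4), P), Pow(Add(127, P), -1)))) = Add(9, Mul(Rational(-1, 2), Mul(Pow(Add(127, P), -1), Add(Rational(1, 4), P)))) = Add(9, Mul(Rational(-1, 2), Pow(Add(127, P), -1), Add(Rational(1, 4), P))))
Mul(Function('j')(Function('F')(-1)), Pow(46974, -1)) = Mul(Mul(Rational(1, 8), Pow(Add(127, Mul(-5, Pow(Add(-6, -1), Rational(1, 2)))), -1), Add(9143, Mul(68, Mul(-5, Pow(Add(-6, -1), Rational(1, 2)))))), Pow(46974, -1)) = Mul(Mul(Rational(1, 8), Pow(Add(127, Mul(-5, Pow(-7, Rational(1, 2)))), -1), Add(9143, Mul(68, Mul(-5, Pow(-7, Rational(1, 2)))))), Rational(1, 46974)) = Mul(Mul(Rational(1, 8), Pow(Add(127, Mul(-5, Mul(I, Pow(7, Rational(1, 2))))), -1), Add(9143, Mul(68, Mul(-5, Mul(I, Pow(7, Rational(1, 2))))))), Rational(1, 46974)) = Mul(Mul(Rational(1, 8), Pow(Add(127, Mul(-5, I, Pow(7, Rational(1, 2)))), -1), Add(9143, Mul(68, Mul(-5, I, Pow(7, Rational(1, 2)))))), Rational(1, 46974)) = Mul(Mul(Rational(1, 8), Pow(Add(127, Mul(-5, I, Pow(7, Rational(1, 2)))), -1), Add(9143, Mul(-340, I, Pow(7, Rational(1, 2))))), Rational(1, 46974)) = Mul(Rational(1, 375792), Pow(Add(127, Mul(-5, I, Pow(7, Rational(1, 2)))), -1), Add(9143, Mul(-340, I, Pow(7, Rational(1, 2)))))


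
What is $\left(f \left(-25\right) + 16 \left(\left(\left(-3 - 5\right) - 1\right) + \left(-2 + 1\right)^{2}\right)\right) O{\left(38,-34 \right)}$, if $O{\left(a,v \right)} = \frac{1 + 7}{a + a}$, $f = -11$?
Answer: $\frac{294}{19} \approx 15.474$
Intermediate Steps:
$O{\left(a,v \right)} = \frac{4}{a}$ ($O{\left(a,v \right)} = \frac{8}{2 a} = 8 \frac{1}{2 a} = \frac{4}{a}$)
$\left(f \left(-25\right) + 16 \left(\left(\left(-3 - 5\right) - 1\right) + \left(-2 + 1\right)^{2}\right)\right) O{\left(38,-34 \right)} = \left(\left(-11\right) \left(-25\right) + 16 \left(\left(\left(-3 - 5\right) - 1\right) + \left(-2 + 1\right)^{2}\right)\right) \frac{4}{38} = \left(275 + 16 \left(\left(-8 - 1\right) + \left(-1\right)^{2}\right)\right) 4 \cdot \frac{1}{38} = \left(275 + 16 \left(-9 + 1\right)\right) \frac{2}{19} = \left(275 + 16 \left(-8\right)\right) \frac{2}{19} = \left(275 - 128\right) \frac{2}{19} = 147 \cdot \frac{2}{19} = \frac{294}{19}$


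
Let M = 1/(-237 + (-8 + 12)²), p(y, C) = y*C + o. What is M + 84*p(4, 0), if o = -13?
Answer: -241333/221 ≈ -1092.0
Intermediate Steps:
p(y, C) = -13 + C*y (p(y, C) = y*C - 13 = C*y - 13 = -13 + C*y)
M = -1/221 (M = 1/(-237 + 4²) = 1/(-237 + 16) = 1/(-221) = -1/221 ≈ -0.0045249)
M + 84*p(4, 0) = -1/221 + 84*(-13 + 0*4) = -1/221 + 84*(-13 + 0) = -1/221 + 84*(-13) = -1/221 - 1092 = -241333/221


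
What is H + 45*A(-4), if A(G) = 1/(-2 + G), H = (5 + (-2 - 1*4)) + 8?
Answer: -½ ≈ -0.50000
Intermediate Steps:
H = 7 (H = (5 + (-2 - 4)) + 8 = (5 - 6) + 8 = -1 + 8 = 7)
H + 45*A(-4) = 7 + 45/(-2 - 4) = 7 + 45/(-6) = 7 + 45*(-⅙) = 7 - 15/2 = -½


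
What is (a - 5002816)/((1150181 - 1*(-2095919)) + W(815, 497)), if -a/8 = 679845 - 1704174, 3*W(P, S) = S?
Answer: 9575448/9738797 ≈ 0.98323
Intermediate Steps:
W(P, S) = S/3
a = 8194632 (a = -8*(679845 - 1704174) = -8*(-1024329) = 8194632)
(a - 5002816)/((1150181 - 1*(-2095919)) + W(815, 497)) = (8194632 - 5002816)/((1150181 - 1*(-2095919)) + (⅓)*497) = 3191816/((1150181 + 2095919) + 497/3) = 3191816/(3246100 + 497/3) = 3191816/(9738797/3) = 3191816*(3/9738797) = 9575448/9738797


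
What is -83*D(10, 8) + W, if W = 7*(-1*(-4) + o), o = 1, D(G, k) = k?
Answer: -629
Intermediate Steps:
W = 35 (W = 7*(-1*(-4) + 1) = 7*(4 + 1) = 7*5 = 35)
-83*D(10, 8) + W = -83*8 + 35 = -664 + 35 = -629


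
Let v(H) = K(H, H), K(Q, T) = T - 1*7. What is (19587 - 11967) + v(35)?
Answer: 7648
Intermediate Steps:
K(Q, T) = -7 + T (K(Q, T) = T - 7 = -7 + T)
v(H) = -7 + H
(19587 - 11967) + v(35) = (19587 - 11967) + (-7 + 35) = 7620 + 28 = 7648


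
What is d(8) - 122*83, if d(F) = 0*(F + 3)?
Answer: -10126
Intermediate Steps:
d(F) = 0 (d(F) = 0*(3 + F) = 0)
d(8) - 122*83 = 0 - 122*83 = 0 - 10126 = -10126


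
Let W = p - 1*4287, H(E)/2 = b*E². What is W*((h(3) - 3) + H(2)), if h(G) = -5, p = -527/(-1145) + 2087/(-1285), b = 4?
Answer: -30284556936/294265 ≈ -1.0292e+5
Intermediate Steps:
p = -342484/294265 (p = -527*(-1/1145) + 2087*(-1/1285) = 527/1145 - 2087/1285 = -342484/294265 ≈ -1.1639)
H(E) = 8*E² (H(E) = 2*(4*E²) = 8*E²)
W = -1261856539/294265 (W = -342484/294265 - 1*4287 = -342484/294265 - 4287 = -1261856539/294265 ≈ -4288.2)
W*((h(3) - 3) + H(2)) = -1261856539*((-5 - 3) + 8*2²)/294265 = -1261856539*(-8 + 8*4)/294265 = -1261856539*(-8 + 32)/294265 = -1261856539/294265*24 = -30284556936/294265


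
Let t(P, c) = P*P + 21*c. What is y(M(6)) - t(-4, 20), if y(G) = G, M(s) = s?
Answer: -430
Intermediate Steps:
t(P, c) = P² + 21*c
y(M(6)) - t(-4, 20) = 6 - ((-4)² + 21*20) = 6 - (16 + 420) = 6 - 1*436 = 6 - 436 = -430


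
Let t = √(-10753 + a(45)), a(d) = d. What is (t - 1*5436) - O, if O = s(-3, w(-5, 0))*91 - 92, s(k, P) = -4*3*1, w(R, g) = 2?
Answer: -4252 + 2*I*√2677 ≈ -4252.0 + 103.48*I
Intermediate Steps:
s(k, P) = -12 (s(k, P) = -12*1 = -12)
t = 2*I*√2677 (t = √(-10753 + 45) = √(-10708) = 2*I*√2677 ≈ 103.48*I)
O = -1184 (O = -12*91 - 92 = -1092 - 92 = -1184)
(t - 1*5436) - O = (2*I*√2677 - 1*5436) - 1*(-1184) = (2*I*√2677 - 5436) + 1184 = (-5436 + 2*I*√2677) + 1184 = -4252 + 2*I*√2677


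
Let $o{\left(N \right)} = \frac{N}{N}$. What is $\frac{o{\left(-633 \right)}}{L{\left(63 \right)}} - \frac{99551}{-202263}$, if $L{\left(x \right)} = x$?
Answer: $\frac{2157992}{4247523} \approx 0.50806$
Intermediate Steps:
$o{\left(N \right)} = 1$
$\frac{o{\left(-633 \right)}}{L{\left(63 \right)}} - \frac{99551}{-202263} = 1 \cdot \frac{1}{63} - \frac{99551}{-202263} = 1 \cdot \frac{1}{63} - - \frac{99551}{202263} = \frac{1}{63} + \frac{99551}{202263} = \frac{2157992}{4247523}$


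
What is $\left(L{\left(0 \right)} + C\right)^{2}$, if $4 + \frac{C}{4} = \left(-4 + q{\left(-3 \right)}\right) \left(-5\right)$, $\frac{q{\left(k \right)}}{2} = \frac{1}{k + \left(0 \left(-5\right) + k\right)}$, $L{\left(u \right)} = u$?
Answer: $\frac{44944}{9} \approx 4993.8$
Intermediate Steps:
$q{\left(k \right)} = \frac{1}{k}$ ($q{\left(k \right)} = \frac{2}{k + \left(0 \left(-5\right) + k\right)} = \frac{2}{k + \left(0 + k\right)} = \frac{2}{k + k} = \frac{2}{2 k} = 2 \frac{1}{2 k} = \frac{1}{k}$)
$C = \frac{212}{3}$ ($C = -16 + 4 \left(-4 + \frac{1}{-3}\right) \left(-5\right) = -16 + 4 \left(-4 - \frac{1}{3}\right) \left(-5\right) = -16 + 4 \left(\left(- \frac{13}{3}\right) \left(-5\right)\right) = -16 + 4 \cdot \frac{65}{3} = -16 + \frac{260}{3} = \frac{212}{3} \approx 70.667$)
$\left(L{\left(0 \right)} + C\right)^{2} = \left(0 + \frac{212}{3}\right)^{2} = \left(\frac{212}{3}\right)^{2} = \frac{44944}{9}$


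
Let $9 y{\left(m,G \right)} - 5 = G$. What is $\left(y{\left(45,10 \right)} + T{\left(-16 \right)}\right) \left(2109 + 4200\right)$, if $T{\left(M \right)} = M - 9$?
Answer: $-147210$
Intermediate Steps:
$y{\left(m,G \right)} = \frac{5}{9} + \frac{G}{9}$
$T{\left(M \right)} = -9 + M$
$\left(y{\left(45,10 \right)} + T{\left(-16 \right)}\right) \left(2109 + 4200\right) = \left(\left(\frac{5}{9} + \frac{1}{9} \cdot 10\right) - 25\right) \left(2109 + 4200\right) = \left(\left(\frac{5}{9} + \frac{10}{9}\right) - 25\right) 6309 = \left(\frac{5}{3} - 25\right) 6309 = \left(- \frac{70}{3}\right) 6309 = -147210$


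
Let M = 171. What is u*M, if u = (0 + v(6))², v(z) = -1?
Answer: 171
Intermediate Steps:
u = 1 (u = (0 - 1)² = (-1)² = 1)
u*M = 1*171 = 171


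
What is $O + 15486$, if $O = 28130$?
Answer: $43616$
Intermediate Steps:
$O + 15486 = 28130 + 15486 = 43616$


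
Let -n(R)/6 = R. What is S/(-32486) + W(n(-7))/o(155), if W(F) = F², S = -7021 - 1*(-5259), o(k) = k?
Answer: 28789207/2517665 ≈ 11.435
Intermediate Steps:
n(R) = -6*R
S = -1762 (S = -7021 + 5259 = -1762)
S/(-32486) + W(n(-7))/o(155) = -1762/(-32486) + (-6*(-7))²/155 = -1762*(-1/32486) + 42²*(1/155) = 881/16243 + 1764*(1/155) = 881/16243 + 1764/155 = 28789207/2517665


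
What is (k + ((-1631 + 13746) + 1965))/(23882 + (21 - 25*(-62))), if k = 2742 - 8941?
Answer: 7881/25453 ≈ 0.30963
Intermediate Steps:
k = -6199
(k + ((-1631 + 13746) + 1965))/(23882 + (21 - 25*(-62))) = (-6199 + ((-1631 + 13746) + 1965))/(23882 + (21 - 25*(-62))) = (-6199 + (12115 + 1965))/(23882 + (21 + 1550)) = (-6199 + 14080)/(23882 + 1571) = 7881/25453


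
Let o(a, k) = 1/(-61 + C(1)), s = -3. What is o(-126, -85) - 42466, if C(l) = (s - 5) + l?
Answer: -2887689/68 ≈ -42466.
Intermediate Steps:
C(l) = -8 + l (C(l) = (-3 - 5) + l = -8 + l)
o(a, k) = -1/68 (o(a, k) = 1/(-61 + (-8 + 1)) = 1/(-61 - 7) = 1/(-68) = -1/68)
o(-126, -85) - 42466 = -1/68 - 42466 = -2887689/68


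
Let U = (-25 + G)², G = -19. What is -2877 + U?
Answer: -941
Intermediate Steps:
U = 1936 (U = (-25 - 19)² = (-44)² = 1936)
-2877 + U = -2877 + 1936 = -941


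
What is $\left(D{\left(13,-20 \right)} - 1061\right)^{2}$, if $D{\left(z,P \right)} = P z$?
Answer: $1745041$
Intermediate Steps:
$\left(D{\left(13,-20 \right)} - 1061\right)^{2} = \left(\left(-20\right) 13 - 1061\right)^{2} = \left(-260 - 1061\right)^{2} = \left(-1321\right)^{2} = 1745041$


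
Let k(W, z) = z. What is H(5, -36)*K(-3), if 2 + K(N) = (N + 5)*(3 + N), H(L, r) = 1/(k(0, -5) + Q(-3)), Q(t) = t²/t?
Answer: ¼ ≈ 0.25000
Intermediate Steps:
Q(t) = t
H(L, r) = -⅛ (H(L, r) = 1/(-5 - 3) = 1/(-8) = -⅛)
K(N) = -2 + (3 + N)*(5 + N) (K(N) = -2 + (N + 5)*(3 + N) = -2 + (5 + N)*(3 + N) = -2 + (3 + N)*(5 + N))
H(5, -36)*K(-3) = -(13 + (-3)² + 8*(-3))/8 = -(13 + 9 - 24)/8 = -⅛*(-2) = ¼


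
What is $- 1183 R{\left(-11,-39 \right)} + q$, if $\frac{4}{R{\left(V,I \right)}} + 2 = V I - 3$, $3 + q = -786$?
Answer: $- \frac{84817}{106} \approx -800.16$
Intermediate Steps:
$q = -789$ ($q = -3 - 786 = -789$)
$R{\left(V,I \right)} = \frac{4}{-5 + I V}$ ($R{\left(V,I \right)} = \frac{4}{-2 + \left(V I - 3\right)} = \frac{4}{-2 + \left(I V - 3\right)} = \frac{4}{-2 + \left(-3 + I V\right)} = \frac{4}{-5 + I V}$)
$- 1183 R{\left(-11,-39 \right)} + q = - 1183 \frac{4}{-5 - -429} - 789 = - 1183 \frac{4}{-5 + 429} - 789 = - 1183 \cdot \frac{4}{424} - 789 = - 1183 \cdot 4 \cdot \frac{1}{424} - 789 = \left(-1183\right) \frac{1}{106} - 789 = - \frac{1183}{106} - 789 = - \frac{84817}{106}$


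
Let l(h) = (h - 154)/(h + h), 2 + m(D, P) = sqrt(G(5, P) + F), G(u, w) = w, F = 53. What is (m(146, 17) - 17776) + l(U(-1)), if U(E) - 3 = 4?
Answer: -35577/2 + sqrt(70) ≈ -17780.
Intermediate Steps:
U(E) = 7 (U(E) = 3 + 4 = 7)
m(D, P) = -2 + sqrt(53 + P) (m(D, P) = -2 + sqrt(P + 53) = -2 + sqrt(53 + P))
l(h) = (-154 + h)/(2*h) (l(h) = (-154 + h)/((2*h)) = (-154 + h)*(1/(2*h)) = (-154 + h)/(2*h))
(m(146, 17) - 17776) + l(U(-1)) = ((-2 + sqrt(53 + 17)) - 17776) + (1/2)*(-154 + 7)/7 = ((-2 + sqrt(70)) - 17776) + (1/2)*(1/7)*(-147) = (-17778 + sqrt(70)) - 21/2 = -35577/2 + sqrt(70)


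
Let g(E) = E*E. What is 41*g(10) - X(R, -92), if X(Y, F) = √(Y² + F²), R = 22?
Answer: 4100 - 2*√2237 ≈ 4005.4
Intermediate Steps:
X(Y, F) = √(F² + Y²)
g(E) = E²
41*g(10) - X(R, -92) = 41*10² - √((-92)² + 22²) = 41*100 - √(8464 + 484) = 4100 - √8948 = 4100 - 2*√2237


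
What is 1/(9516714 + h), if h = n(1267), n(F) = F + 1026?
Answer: 1/9519007 ≈ 1.0505e-7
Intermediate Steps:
n(F) = 1026 + F
h = 2293 (h = 1026 + 1267 = 2293)
1/(9516714 + h) = 1/(9516714 + 2293) = 1/9519007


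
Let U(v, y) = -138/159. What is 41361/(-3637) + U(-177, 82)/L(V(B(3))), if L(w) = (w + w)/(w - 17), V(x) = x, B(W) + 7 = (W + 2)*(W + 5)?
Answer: -73678805/6361113 ≈ -11.583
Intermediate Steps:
B(W) = -7 + (2 + W)*(5 + W) (B(W) = -7 + (W + 2)*(W + 5) = -7 + (2 + W)*(5 + W))
U(v, y) = -46/53 (U(v, y) = -138*1/159 = -46/53)
L(w) = 2*w/(-17 + w) (L(w) = (2*w)/(-17 + w) = 2*w/(-17 + w))
41361/(-3637) + U(-177, 82)/L(V(B(3))) = 41361/(-3637) - 46*(-17 + (3 + 3² + 7*3))/(2*(3 + 3² + 7*3))/53 = 41361*(-1/3637) - 46*(-17 + (3 + 9 + 21))/(2*(3 + 9 + 21))/53 = -41361/3637 - 46/(53*(2*33/(-17 + 33))) = -41361/3637 - 46/(53*(2*33/16)) = -41361/3637 - 46/(53*(2*33*(1/16))) = -41361/3637 - 46/(53*33/8) = -41361/3637 - 46/53*8/33 = -41361/3637 - 368/1749 = -73678805/6361113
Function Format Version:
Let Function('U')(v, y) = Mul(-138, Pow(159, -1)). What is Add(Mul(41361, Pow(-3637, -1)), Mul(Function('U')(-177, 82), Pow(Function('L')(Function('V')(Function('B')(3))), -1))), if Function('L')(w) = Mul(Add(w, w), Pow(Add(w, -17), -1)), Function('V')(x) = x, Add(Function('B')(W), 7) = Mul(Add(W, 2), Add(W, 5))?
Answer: Rational(-73678805, 6361113) ≈ -11.583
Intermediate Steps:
Function('B')(W) = Add(-7, Mul(Add(2, W), Add(5, W))) (Function('B')(W) = Add(-7, Mul(Add(W, 2), Add(W, 5))) = Add(-7, Mul(Add(2, W), Add(5, W))))
Function('U')(v, y) = Rational(-46, 53) (Function('U')(v, y) = Mul(-138, Rational(1, 159)) = Rational(-46, 53))
Function('L')(w) = Mul(2, w, Pow(Add(-17, w), -1)) (Function('L')(w) = Mul(Mul(2, w), Pow(Add(-17, w), -1)) = Mul(2, w, Pow(Add(-17, w), -1)))
Add(Mul(41361, Pow(-3637, -1)), Mul(Function('U')(-177, 82), Pow(Function('L')(Function('V')(Function('B')(3))), -1))) = Add(Mul(41361, Pow(-3637, -1)), Mul(Rational(-46, 53), Pow(Mul(2, Add(3, Pow(3, 2), Mul(7, 3)), Pow(Add(-17, Add(3, Pow(3, 2), Mul(7, 3))), -1)), -1))) = Add(Mul(41361, Rational(-1, 3637)), Mul(Rational(-46, 53), Pow(Mul(2, Add(3, 9, 21), Pow(Add(-17, Add(3, 9, 21)), -1)), -1))) = Add(Rational(-41361, 3637), Mul(Rational(-46, 53), Pow(Mul(2, 33, Pow(Add(-17, 33), -1)), -1))) = Add(Rational(-41361, 3637), Mul(Rational(-46, 53), Pow(Mul(2, 33, Pow(16, -1)), -1))) = Add(Rational(-41361, 3637), Mul(Rational(-46, 53), Pow(Mul(2, 33, Rational(1, 16)), -1))) = Add(Rational(-41361, 3637), Mul(Rational(-46, 53), Pow(Rational(33, 8), -1))) = Add(Rational(-41361, 3637), Mul(Rational(-46, 53), Rational(8, 33))) = Add(Rational(-41361, 3637), Rational(-368, 1749)) = Rational(-73678805, 6361113)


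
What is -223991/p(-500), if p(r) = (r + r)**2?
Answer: -223991/1000000 ≈ -0.22399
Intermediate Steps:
p(r) = 4*r**2 (p(r) = (2*r)**2 = 4*r**2)
-223991/p(-500) = -223991/(4*(-500)**2) = -223991/(4*250000) = -223991/1000000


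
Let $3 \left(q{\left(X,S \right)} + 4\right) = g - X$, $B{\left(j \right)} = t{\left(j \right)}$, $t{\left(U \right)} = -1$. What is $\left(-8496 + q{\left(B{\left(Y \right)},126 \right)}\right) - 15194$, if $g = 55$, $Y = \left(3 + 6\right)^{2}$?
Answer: $- \frac{71026}{3} \approx -23675.0$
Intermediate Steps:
$Y = 81$ ($Y = 9^{2} = 81$)
$B{\left(j \right)} = -1$
$q{\left(X,S \right)} = \frac{43}{3} - \frac{X}{3}$ ($q{\left(X,S \right)} = -4 + \frac{55 - X}{3} = -4 - \left(- \frac{55}{3} + \frac{X}{3}\right) = \frac{43}{3} - \frac{X}{3}$)
$\left(-8496 + q{\left(B{\left(Y \right)},126 \right)}\right) - 15194 = \left(-8496 + \left(\frac{43}{3} - - \frac{1}{3}\right)\right) - 15194 = \left(-8496 + \left(\frac{43}{3} + \frac{1}{3}\right)\right) - 15194 = \left(-8496 + \frac{44}{3}\right) - 15194 = - \frac{25444}{3} - 15194 = - \frac{71026}{3}$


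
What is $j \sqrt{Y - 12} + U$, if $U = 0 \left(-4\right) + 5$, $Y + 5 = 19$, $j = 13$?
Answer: $5 + 13 \sqrt{2} \approx 23.385$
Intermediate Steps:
$Y = 14$ ($Y = -5 + 19 = 14$)
$U = 5$ ($U = 0 + 5 = 5$)
$j \sqrt{Y - 12} + U = 13 \sqrt{14 - 12} + 5 = 13 \sqrt{2} + 5 = 5 + 13 \sqrt{2}$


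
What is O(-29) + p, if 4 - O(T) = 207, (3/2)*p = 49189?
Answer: 97769/3 ≈ 32590.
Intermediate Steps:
p = 98378/3 (p = (2/3)*49189 = 98378/3 ≈ 32793.)
O(T) = -203 (O(T) = 4 - 1*207 = 4 - 207 = -203)
O(-29) + p = -203 + 98378/3 = 97769/3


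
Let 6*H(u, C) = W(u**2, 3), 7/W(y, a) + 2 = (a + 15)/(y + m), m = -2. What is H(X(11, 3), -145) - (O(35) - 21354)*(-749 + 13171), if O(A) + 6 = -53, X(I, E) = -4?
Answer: 7979768531/30 ≈ 2.6599e+8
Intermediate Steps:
O(A) = -59 (O(A) = -6 - 53 = -59)
W(y, a) = 7/(-2 + (15 + a)/(-2 + y)) (W(y, a) = 7/(-2 + (a + 15)/(y - 2)) = 7/(-2 + (15 + a)/(-2 + y)))
H(u, C) = 7*(-2 + u**2)/(6*(22 - 2*u**2)) (H(u, C) = (7*(-2 + u**2)/(19 + 3 - 2*u**2))/6 = (7*(-2 + u**2)/(22 - 2*u**2))/6 = 7*(-2 + u**2)/(6*(22 - 2*u**2)))
H(X(11, 3), -145) - (O(35) - 21354)*(-749 + 13171) = 7*(2 - 1*(-4)**2)/(12*(-11 + (-4)**2)) - (-59 - 21354)*(-749 + 13171) = 7*(2 - 1*16)/(12*(-11 + 16)) - (-21413)*12422 = (7/12)*(2 - 16)/5 - 1*(-265992286) = (7/12)*(1/5)*(-14) + 265992286 = -49/30 + 265992286 = 7979768531/30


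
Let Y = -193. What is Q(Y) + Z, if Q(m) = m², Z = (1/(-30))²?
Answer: 33524101/900 ≈ 37249.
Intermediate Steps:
Z = 1/900 (Z = (-1/30)² = 1/900 ≈ 0.0011111)
Q(Y) + Z = (-193)² + 1/900 = 37249 + 1/900 = 33524101/900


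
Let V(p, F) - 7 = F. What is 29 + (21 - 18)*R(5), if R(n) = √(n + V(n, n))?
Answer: 29 + 3*√17 ≈ 41.369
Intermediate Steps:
V(p, F) = 7 + F
R(n) = √(7 + 2*n) (R(n) = √(n + (7 + n)) = √(7 + 2*n))
29 + (21 - 18)*R(5) = 29 + (21 - 18)*√(7 + 2*5) = 29 + 3*√(7 + 10) = 29 + 3*√17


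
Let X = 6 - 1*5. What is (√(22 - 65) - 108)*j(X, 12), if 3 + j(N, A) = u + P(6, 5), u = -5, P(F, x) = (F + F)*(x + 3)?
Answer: -9504 + 88*I*√43 ≈ -9504.0 + 577.05*I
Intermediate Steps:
P(F, x) = 2*F*(3 + x) (P(F, x) = (2*F)*(3 + x) = 2*F*(3 + x))
X = 1 (X = 6 - 5 = 1)
j(N, A) = 88 (j(N, A) = -3 + (-5 + 2*6*(3 + 5)) = -3 + (-5 + 2*6*8) = -3 + (-5 + 96) = -3 + 91 = 88)
(√(22 - 65) - 108)*j(X, 12) = (√(22 - 65) - 108)*88 = (√(-43) - 108)*88 = (I*√43 - 108)*88 = (-108 + I*√43)*88 = -9504 + 88*I*√43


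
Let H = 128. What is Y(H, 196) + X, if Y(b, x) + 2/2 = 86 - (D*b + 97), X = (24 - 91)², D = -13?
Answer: 6141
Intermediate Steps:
X = 4489 (X = (-67)² = 4489)
Y(b, x) = -12 + 13*b (Y(b, x) = -1 + (86 - (-13*b + 97)) = -1 + (86 - (97 - 13*b)) = -1 + (86 + (-97 + 13*b)) = -1 + (-11 + 13*b) = -12 + 13*b)
Y(H, 196) + X = (-12 + 13*128) + 4489 = (-12 + 1664) + 4489 = 1652 + 4489 = 6141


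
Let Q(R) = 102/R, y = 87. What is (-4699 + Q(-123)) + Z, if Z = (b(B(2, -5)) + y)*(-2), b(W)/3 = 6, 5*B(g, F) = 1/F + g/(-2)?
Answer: -201303/41 ≈ -4909.8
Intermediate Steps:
B(g, F) = -g/10 + 1/(5*F) (B(g, F) = (1/F + g/(-2))/5 = (1/F + g*(-½))/5 = (1/F - g/2)/5 = -g/10 + 1/(5*F))
b(W) = 18 (b(W) = 3*6 = 18)
Z = -210 (Z = (18 + 87)*(-2) = 105*(-2) = -210)
(-4699 + Q(-123)) + Z = (-4699 + 102/(-123)) - 210 = (-4699 + 102*(-1/123)) - 210 = (-4699 - 34/41) - 210 = -192693/41 - 210 = -201303/41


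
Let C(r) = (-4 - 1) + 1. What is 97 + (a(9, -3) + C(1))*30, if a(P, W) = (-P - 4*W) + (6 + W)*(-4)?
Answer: -293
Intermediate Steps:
a(P, W) = -24 - P - 8*W (a(P, W) = (-P - 4*W) + (-24 - 4*W) = -24 - P - 8*W)
C(r) = -4 (C(r) = -5 + 1 = -4)
97 + (a(9, -3) + C(1))*30 = 97 + ((-24 - 1*9 - 8*(-3)) - 4)*30 = 97 + ((-24 - 9 + 24) - 4)*30 = 97 + (-9 - 4)*30 = 97 - 13*30 = 97 - 390 = -293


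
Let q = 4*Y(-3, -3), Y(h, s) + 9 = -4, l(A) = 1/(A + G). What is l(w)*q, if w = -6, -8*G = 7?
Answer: 416/55 ≈ 7.5636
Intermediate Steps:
G = -7/8 (G = -1/8*7 = -7/8 ≈ -0.87500)
l(A) = 1/(-7/8 + A) (l(A) = 1/(A - 7/8) = 1/(-7/8 + A))
Y(h, s) = -13 (Y(h, s) = -9 - 4 = -13)
q = -52 (q = 4*(-13) = -52)
l(w)*q = (8/(-7 + 8*(-6)))*(-52) = (8/(-7 - 48))*(-52) = (8/(-55))*(-52) = (8*(-1/55))*(-52) = -8/55*(-52) = 416/55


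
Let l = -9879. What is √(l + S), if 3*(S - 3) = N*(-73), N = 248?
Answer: 2*I*√35799/3 ≈ 126.14*I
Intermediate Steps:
S = -18095/3 (S = 3 + (248*(-73))/3 = 3 + (⅓)*(-18104) = 3 - 18104/3 = -18095/3 ≈ -6031.7)
√(l + S) = √(-9879 - 18095/3) = √(-47732/3) = 2*I*√35799/3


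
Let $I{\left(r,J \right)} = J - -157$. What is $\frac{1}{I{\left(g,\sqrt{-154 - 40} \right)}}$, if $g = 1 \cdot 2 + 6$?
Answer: $\frac{157}{24843} - \frac{i \sqrt{194}}{24843} \approx 0.0063197 - 0.00056066 i$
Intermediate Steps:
$g = 8$ ($g = 2 + 6 = 8$)
$I{\left(r,J \right)} = 157 + J$ ($I{\left(r,J \right)} = J + 157 = 157 + J$)
$\frac{1}{I{\left(g,\sqrt{-154 - 40} \right)}} = \frac{1}{157 + \sqrt{-154 - 40}} = \frac{1}{157 + \sqrt{-194}} = \frac{1}{157 + i \sqrt{194}}$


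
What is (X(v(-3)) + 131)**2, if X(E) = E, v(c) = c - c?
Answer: 17161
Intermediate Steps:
v(c) = 0
(X(v(-3)) + 131)**2 = (0 + 131)**2 = 131**2 = 17161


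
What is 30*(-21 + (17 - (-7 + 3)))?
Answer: 0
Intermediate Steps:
30*(-21 + (17 - (-7 + 3))) = 30*(-21 + (17 - 1*(-4))) = 30*(-21 + (17 + 4)) = 30*(-21 + 21) = 30*0 = 0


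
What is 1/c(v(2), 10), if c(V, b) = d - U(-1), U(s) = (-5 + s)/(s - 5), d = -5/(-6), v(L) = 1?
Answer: -6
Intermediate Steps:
d = 5/6 (d = -5*(-1/6) = 5/6 ≈ 0.83333)
U(s) = 1 (U(s) = (-5 + s)/(-5 + s) = 1)
c(V, b) = -1/6 (c(V, b) = 5/6 - 1*1 = 5/6 - 1 = -1/6)
1/c(v(2), 10) = 1/(-1/6) = -6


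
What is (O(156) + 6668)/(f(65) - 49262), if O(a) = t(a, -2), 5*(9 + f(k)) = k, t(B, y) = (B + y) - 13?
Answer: -619/4478 ≈ -0.13823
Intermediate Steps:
t(B, y) = -13 + B + y
f(k) = -9 + k/5
O(a) = -15 + a (O(a) = -13 + a - 2 = -15 + a)
(O(156) + 6668)/(f(65) - 49262) = ((-15 + 156) + 6668)/((-9 + (⅕)*65) - 49262) = (141 + 6668)/((-9 + 13) - 49262) = 6809/(4 - 49262) = 6809/(-49258) = 6809*(-1/49258) = -619/4478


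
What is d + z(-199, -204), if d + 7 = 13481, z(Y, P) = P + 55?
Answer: 13325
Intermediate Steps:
z(Y, P) = 55 + P
d = 13474 (d = -7 + 13481 = 13474)
d + z(-199, -204) = 13474 + (55 - 204) = 13474 - 149 = 13325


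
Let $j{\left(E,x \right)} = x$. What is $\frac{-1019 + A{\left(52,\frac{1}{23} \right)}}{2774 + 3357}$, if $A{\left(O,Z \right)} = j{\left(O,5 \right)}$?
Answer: $- \frac{1014}{6131} \approx -0.16539$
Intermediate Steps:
$A{\left(O,Z \right)} = 5$
$\frac{-1019 + A{\left(52,\frac{1}{23} \right)}}{2774 + 3357} = \frac{-1019 + 5}{2774 + 3357} = - \frac{1014}{6131}$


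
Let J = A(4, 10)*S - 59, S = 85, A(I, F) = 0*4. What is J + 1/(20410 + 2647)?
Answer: -1360362/23057 ≈ -59.000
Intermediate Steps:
A(I, F) = 0
J = -59 (J = 0*85 - 59 = 0 - 59 = -59)
J + 1/(20410 + 2647) = -59 + 1/(20410 + 2647) = -59 + 1/23057 = -1360362/23057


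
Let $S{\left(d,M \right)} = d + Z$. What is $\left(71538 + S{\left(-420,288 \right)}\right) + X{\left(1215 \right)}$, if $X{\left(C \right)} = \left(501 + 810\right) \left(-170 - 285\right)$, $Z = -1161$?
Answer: $-526548$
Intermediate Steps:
$X{\left(C \right)} = -596505$ ($X{\left(C \right)} = 1311 \left(-455\right) = -596505$)
$S{\left(d,M \right)} = -1161 + d$ ($S{\left(d,M \right)} = d - 1161 = -1161 + d$)
$\left(71538 + S{\left(-420,288 \right)}\right) + X{\left(1215 \right)} = \left(71538 - 1581\right) - 596505 = 69957 - 596505 = -526548$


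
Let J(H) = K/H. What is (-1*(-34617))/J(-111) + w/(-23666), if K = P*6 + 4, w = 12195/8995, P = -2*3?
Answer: 81797199420105/681202144 ≈ 1.2008e+5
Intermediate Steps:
P = -6
w = 2439/1799 (w = 12195*(1/8995) = 2439/1799 ≈ 1.3558)
K = -32 (K = -6*6 + 4 = -36 + 4 = -32)
J(H) = -32/H
(-1*(-34617))/J(-111) + w/(-23666) = (-1*(-34617))/((-32/(-111))) + (2439/1799)/(-23666) = 34617/((-32*(-1/111))) + (2439/1799)*(-1/23666) = 34617/(32/111) - 2439/42575134 = 34617*(111/32) - 2439/42575134 = 3842487/32 - 2439/42575134 = 81797199420105/681202144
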